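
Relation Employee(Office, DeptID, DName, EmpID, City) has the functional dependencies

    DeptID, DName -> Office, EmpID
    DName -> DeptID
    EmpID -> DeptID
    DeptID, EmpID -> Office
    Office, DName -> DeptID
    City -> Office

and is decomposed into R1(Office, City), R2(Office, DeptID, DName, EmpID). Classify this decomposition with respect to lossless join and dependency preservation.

Lossless test: (Office)⁺ = {Office}, which is a superkey of neither fragment — lossy.
Dependency preservation: every FD's attributes lie within a single fragment, so each can be enforced locally — preserved.

lossy but dependency-preserving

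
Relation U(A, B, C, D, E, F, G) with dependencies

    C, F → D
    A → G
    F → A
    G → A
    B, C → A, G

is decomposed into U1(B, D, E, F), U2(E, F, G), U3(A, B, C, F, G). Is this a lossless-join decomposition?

Chase test. Columns are A, B, C, D, E, F, G; row i has aⱼ where attribute j ∈ Ui, else bᵢⱼ.
Initial tableau (one row per fragment):
  row 1: b11 a2 b13 a4 a5 a6 b17
  row 2: b21 b22 b23 b24 a5 a6 a7
  row 3: a1 a2 a3 b34 b35 a6 a7
Rows 1 and 2 agree on F; apply F→A and equate their A entries.
Rows 1 and 3 agree on F; apply F→A and equate their A entries.
Rows 1 and 2 agree on A; apply A→G and equate their G entries.
No row becomes fully distinguished — the join is lossy.

No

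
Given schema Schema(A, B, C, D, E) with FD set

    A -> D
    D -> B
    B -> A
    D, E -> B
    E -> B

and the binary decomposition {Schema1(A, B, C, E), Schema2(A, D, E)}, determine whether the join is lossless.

Common attributes: Schema1 ∩ Schema2 = {A, E}.
Closure of {A, E}: A → D applies, adding D; D → B applies, adding B. So (A, E)⁺ = {A, B, D, E}.
This closure contains every attribute of Schema2, so Schema1 ∩ Schema2 → Schema2. The join is lossless.

Yes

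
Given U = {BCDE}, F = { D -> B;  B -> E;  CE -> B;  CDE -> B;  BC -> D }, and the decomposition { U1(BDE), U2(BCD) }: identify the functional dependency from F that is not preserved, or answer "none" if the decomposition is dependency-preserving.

CE -> B

Check CE → B: no single fragment contains all of {BCE}, and the restricted closure of {CE} across the fragments never reaches {B}.
D → B is preserved.
B → E is preserved.
CDE → B is preserved.
BC → D is preserved.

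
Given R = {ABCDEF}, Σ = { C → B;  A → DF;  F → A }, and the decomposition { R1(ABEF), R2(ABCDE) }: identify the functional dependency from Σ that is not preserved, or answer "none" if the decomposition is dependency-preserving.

none

C → B lies within R2.
A → DF: restricted closure across fragments reaches DF.
F → A lies within R1.
Every dependency is enforceable on the fragments, so the decomposition is dependency-preserving.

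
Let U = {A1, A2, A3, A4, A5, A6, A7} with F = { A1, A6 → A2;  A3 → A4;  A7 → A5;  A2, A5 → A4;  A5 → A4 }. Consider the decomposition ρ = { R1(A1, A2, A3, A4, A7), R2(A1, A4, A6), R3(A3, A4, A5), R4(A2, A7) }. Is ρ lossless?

Chase test. Columns are A1, A2, A3, A4, A5, A6, A7; row i has aⱼ where attribute j ∈ Ri, else bᵢⱼ.
Initial tableau (one row per fragment):
  row 1: a1 a2 a3 a4 b15 b16 a7
  row 2: a1 b22 b23 a4 b25 a6 b27
  row 3: b31 b32 a3 a4 a5 b36 b37
  row 4: b41 a2 b43 b44 b45 b46 a7
Rows 1 and 4 agree on A7; apply A7→A5 and equate their A5 entries.
Rows 1 and 4 agree on A2, A5; apply A2, A5→A4 and equate their A4 entries.
No row becomes fully distinguished — the join is lossy.

No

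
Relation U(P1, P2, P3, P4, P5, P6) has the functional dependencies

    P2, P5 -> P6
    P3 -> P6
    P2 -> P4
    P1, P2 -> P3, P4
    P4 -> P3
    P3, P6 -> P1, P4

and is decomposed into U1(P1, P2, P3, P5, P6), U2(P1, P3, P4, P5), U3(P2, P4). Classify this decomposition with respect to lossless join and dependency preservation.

Lossless test (chase): Rows 1 and 2 agree on P3; apply P3→P6 and equate their P6 entries. Rows 1 and 3 agree on P2; apply P2→P4 and equate their P4 entries. Rows 1 and 3 agree on P4; apply P4→P3 and equate their P3 entries. Rows 1 and 3 agree on P3; apply P3→P6 and equate their P6 entries. Rows 1 and 3 agree on P3, P6; apply P3, P6→P1, P4 and equate their P1, P4 entries. Row 1 is now all distinguished symbols — the join is lossless.
Dependency preservation: P1, P2 → P3, P4; P3, P6 → P1, P4 are not contained in any single fragment, but the restricted closure of each left-hand side across the fragments still reaches the right-hand side; the remaining FDs each lie inside some fragment. All dependencies are preserved.

lossless and dependency-preserving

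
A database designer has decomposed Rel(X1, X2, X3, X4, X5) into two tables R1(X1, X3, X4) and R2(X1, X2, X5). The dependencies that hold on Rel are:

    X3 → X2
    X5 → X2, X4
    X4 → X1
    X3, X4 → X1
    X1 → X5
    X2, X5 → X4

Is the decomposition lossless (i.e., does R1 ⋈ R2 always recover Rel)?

Yes

Common attributes: R1 ∩ R2 = {X1}.
Closure of {X1}: X1 → X5 applies, adding X5; X5 → X2, X4 applies, adding X2, X4. So (X1)⁺ = {X1, X2, X4, X5}.
This closure contains every attribute of R2, so R1 ∩ R2 → R2. The join is lossless.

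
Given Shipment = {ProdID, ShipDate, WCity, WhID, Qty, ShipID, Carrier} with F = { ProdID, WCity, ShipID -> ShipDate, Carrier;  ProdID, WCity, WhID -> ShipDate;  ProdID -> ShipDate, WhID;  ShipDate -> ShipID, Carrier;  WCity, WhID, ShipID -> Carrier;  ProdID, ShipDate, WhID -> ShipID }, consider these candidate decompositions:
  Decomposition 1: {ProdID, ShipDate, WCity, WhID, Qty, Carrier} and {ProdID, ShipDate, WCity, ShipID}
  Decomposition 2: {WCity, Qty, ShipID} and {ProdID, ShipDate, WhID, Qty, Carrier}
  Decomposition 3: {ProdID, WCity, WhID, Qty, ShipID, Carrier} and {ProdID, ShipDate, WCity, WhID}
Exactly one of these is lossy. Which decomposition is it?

Decomposition 1: common = {ProdID, ShipDate, WCity}, closure = {ProdID, ShipDate, WCity, WhID, ShipID, Carrier} → lossless.
Decomposition 2: common = {Qty}, closure = {Qty} → lossy.
Decomposition 3: common = {ProdID, WCity, WhID}, closure = {ProdID, ShipDate, WCity, WhID, ShipID, Carrier} → lossless.

Decomposition 2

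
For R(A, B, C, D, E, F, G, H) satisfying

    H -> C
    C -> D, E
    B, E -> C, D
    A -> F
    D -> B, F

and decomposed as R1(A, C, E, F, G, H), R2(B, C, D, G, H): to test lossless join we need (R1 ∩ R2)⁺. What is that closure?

R1 ∩ R2 = {C, G, H}.
C → D, E applies, adding D, E
D → B, F applies, adding B, F
Closure: {B, C, D, E, F, G, H}.

B, C, D, E, F, G, H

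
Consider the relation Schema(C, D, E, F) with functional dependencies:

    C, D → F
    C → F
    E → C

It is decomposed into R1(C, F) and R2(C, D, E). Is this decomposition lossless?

Yes

Common attributes: R1 ∩ R2 = {C}.
Closure of {C}: C → F applies, adding F. So (C)⁺ = {C, F}.
This closure contains every attribute of R1, so R1 ∩ R2 → R1. The join is lossless.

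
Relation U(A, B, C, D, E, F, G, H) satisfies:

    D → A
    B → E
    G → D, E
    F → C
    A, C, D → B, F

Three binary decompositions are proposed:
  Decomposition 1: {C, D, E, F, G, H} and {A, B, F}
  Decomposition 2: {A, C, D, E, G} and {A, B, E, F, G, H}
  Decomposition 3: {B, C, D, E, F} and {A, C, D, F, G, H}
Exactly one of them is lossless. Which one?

Decomposition 3

Decomposition 1: common = {F}, closure = {C, F} → lossy.
Decomposition 2: common = {A, E, G}, closure = {A, D, E, G} → lossy.
Decomposition 3: common = {C, D, F}, closure = {A, B, C, D, E, F} → lossless.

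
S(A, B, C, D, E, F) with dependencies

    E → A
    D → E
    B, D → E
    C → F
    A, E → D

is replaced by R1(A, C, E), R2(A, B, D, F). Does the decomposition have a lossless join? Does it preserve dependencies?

lossy and not dependency-preserving

Lossless test: (A)⁺ = {A}, which is a superkey of neither fragment — lossy.
Dependency preservation: the restricted closure of {D} across the fragments never reaches {E}, so D → E cannot be enforced without a join — not preserved.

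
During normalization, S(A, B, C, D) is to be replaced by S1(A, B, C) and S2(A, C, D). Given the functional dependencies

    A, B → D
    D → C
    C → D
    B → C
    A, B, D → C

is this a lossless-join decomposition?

Common attributes: S1 ∩ S2 = {A, C}.
Closure of {A, C}: C → D applies, adding D. So (A, C)⁺ = {A, C, D}.
This closure contains every attribute of S2, so S1 ∩ S2 → S2. The join is lossless.

Yes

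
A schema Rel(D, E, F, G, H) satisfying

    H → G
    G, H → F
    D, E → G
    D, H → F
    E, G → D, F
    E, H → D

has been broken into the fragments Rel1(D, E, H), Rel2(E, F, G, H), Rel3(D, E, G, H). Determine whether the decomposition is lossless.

Chase test. Columns are D, E, F, G, H; row i has aⱼ where attribute j ∈ Reli, else bᵢⱼ.
Initial tableau (one row per fragment):
  row 1: a1 a2 b13 b14 a5
  row 2: b21 a2 a3 a4 a5
  row 3: a1 a2 b33 a4 a5
Rows 1 and 2 agree on H; apply H→G and equate their G entries.
Rows 1 and 2 agree on G, H; apply G, H→F and equate their F entries.
Rows 1 and 3 agree on G, H; apply G, H→F and equate their F entries.
Rows 1 and 2 agree on E, G; apply E, G→D, F and equate their D, F entries.
Row 1 is now all distinguished symbols — the join is lossless.

Yes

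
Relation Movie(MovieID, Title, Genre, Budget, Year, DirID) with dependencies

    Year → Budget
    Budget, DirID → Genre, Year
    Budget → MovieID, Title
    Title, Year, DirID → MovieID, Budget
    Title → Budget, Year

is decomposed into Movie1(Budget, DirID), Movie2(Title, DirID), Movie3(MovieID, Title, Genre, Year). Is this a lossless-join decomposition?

No

Chase test. Columns are MovieID, Title, Genre, Budget, Year, DirID; row i has aⱼ where attribute j ∈ Moviei, else bᵢⱼ.
Initial tableau (one row per fragment):
  row 1: b11 b12 b13 a4 b15 a6
  row 2: b21 a2 b23 b24 b25 a6
  row 3: a1 a2 a3 b34 a5 b36
Rows 2 and 3 agree on Title; apply Title→Budget, Year and equate their Budget, Year entries.
Rows 2 and 3 agree on Budget; apply Budget→MovieID, Title and equate their MovieID, Title entries.
No row becomes fully distinguished — the join is lossy.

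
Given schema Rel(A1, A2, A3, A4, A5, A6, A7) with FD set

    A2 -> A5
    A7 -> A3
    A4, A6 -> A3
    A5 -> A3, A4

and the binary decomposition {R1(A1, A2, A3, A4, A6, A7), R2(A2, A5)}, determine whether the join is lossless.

Common attributes: R1 ∩ R2 = {A2}.
Closure of {A2}: A2 → A5 applies, adding A5; A5 → A3, A4 applies, adding A3, A4. So (A2)⁺ = {A2, A3, A4, A5}.
This closure contains every attribute of R2, so R1 ∩ R2 → R2. The join is lossless.

Yes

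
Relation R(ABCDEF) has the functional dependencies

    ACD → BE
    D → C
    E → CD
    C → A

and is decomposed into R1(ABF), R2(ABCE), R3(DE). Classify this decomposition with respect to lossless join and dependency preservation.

lossy but dependency-preserving

Lossless test (chase): Rows 2 and 3 agree on E; apply E→CD and equate their CD entries. Rows 2 and 3 agree on C; apply C→A and equate their A entries. Rows 2 and 3 agree on ACD; apply ACD→BE and equate their BE entries. No row becomes fully distinguished — the join is lossy.
Dependency preservation: ACD → BE; D → C; E → CD are not contained in any single fragment, but the restricted closure of each left-hand side across the fragments still reaches the right-hand side; the remaining FDs each lie inside some fragment. All dependencies are preserved.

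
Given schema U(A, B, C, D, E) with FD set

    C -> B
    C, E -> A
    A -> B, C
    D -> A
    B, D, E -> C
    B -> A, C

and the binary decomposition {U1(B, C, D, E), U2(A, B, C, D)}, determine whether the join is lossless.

Yes

Common attributes: U1 ∩ U2 = {B, C, D}.
Closure of {B, C, D}: D → A applies, adding A. So (B, C, D)⁺ = {A, B, C, D}.
This closure contains every attribute of U2, so U1 ∩ U2 → U2. The join is lossless.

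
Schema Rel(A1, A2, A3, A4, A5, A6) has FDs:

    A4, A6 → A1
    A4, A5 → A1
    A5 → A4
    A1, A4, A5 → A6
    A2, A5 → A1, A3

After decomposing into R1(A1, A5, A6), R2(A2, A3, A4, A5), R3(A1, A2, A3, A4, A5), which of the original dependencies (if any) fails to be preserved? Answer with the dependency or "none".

Check A4, A6 → A1: no single fragment contains all of {A1, A4, A6}, and the restricted closure of {A4, A6} across the fragments never reaches {A1}.
A4, A5 → A1 is preserved.
A5 → A4 is preserved.
A1, A4, A5 → A6 is preserved.
A2, A5 → A1, A3 is preserved.

A4, A6 → A1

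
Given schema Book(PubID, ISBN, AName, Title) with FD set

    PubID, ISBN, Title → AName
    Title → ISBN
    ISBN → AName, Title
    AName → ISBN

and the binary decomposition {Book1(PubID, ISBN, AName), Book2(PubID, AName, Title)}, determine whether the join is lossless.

Yes

Common attributes: Book1 ∩ Book2 = {PubID, AName}.
Closure of {PubID, AName}: AName → ISBN applies, adding ISBN; ISBN → AName, Title applies, adding Title. So (PubID, AName)⁺ = {PubID, ISBN, AName, Title}.
This closure contains every attribute of Book1, so Book1 ∩ Book2 → Book1. The join is lossless.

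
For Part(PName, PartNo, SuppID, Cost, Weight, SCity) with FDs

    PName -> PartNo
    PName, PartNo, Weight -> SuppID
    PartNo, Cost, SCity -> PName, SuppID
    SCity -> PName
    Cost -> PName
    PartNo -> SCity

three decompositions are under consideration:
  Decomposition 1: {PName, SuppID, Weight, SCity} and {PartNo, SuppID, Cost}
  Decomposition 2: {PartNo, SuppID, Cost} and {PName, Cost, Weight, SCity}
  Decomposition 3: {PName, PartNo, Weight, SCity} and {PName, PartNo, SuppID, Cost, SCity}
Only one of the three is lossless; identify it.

Decomposition 2

Decomposition 1: common = {SuppID}, closure = {SuppID} → lossy.
Decomposition 2: common = {Cost}, closure = {PName, PartNo, SuppID, Cost, SCity} → lossless.
Decomposition 3: common = {PName, PartNo, SCity}, closure = {PName, PartNo, SCity} → lossy.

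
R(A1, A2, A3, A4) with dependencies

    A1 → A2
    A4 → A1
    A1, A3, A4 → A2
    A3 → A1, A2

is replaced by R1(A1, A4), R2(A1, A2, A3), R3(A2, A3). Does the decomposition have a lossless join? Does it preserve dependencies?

Lossless test (chase): Rows 1 and 2 agree on A1; apply A1→A2 and equate their A2 entries. Rows 2 and 3 agree on A3; apply A3→A1, A2 and equate their A1, A2 entries. No row becomes fully distinguished — the join is lossy.
Dependency preservation: A1, A3, A4 → A2 is not contained in any single fragment, but the restricted closure of its left-hand side across the fragments still reaches the right-hand side; the remaining FDs each lie inside some fragment. All dependencies are preserved.

lossy but dependency-preserving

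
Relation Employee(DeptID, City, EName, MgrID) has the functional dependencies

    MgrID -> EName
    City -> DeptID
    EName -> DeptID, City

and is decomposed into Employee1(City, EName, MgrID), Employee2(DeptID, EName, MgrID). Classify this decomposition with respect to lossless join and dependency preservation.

Lossless test: (EName, MgrID)⁺ = {DeptID, City, EName, MgrID}, which contains all of one fragment — lossless.
Dependency preservation: the restricted closure of {City} across the fragments never reaches {DeptID}, so City → DeptID cannot be enforced without a join — not preserved.

lossless but not dependency-preserving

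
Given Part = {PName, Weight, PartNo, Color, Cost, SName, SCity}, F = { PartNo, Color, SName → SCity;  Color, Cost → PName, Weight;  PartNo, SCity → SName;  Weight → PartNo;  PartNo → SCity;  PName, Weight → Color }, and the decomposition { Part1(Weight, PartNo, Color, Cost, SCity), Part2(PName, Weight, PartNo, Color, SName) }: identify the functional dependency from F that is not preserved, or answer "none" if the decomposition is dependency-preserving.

Color, Cost → PName, Weight

Check Color, Cost → PName, Weight: no single fragment contains all of {PName, Weight, Color, Cost}, and the restricted closure of {Color, Cost} across the fragments never reaches {PName, Weight}.
PartNo, Color, SName → SCity is preserved.
PartNo, SCity → SName is preserved.
Weight → PartNo is preserved.
PartNo → SCity is preserved.
PName, Weight → Color is preserved.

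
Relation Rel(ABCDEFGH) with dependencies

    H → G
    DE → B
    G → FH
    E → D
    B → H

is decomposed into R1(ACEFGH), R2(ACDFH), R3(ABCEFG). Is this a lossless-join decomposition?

No

Chase test. Columns are ABCDEFGH; row i has aⱼ where attribute j ∈ Ri, else bᵢⱼ.
Initial tableau (one row per fragment):
  row 1: a1 b12 a3 b14 a5 a6 a7 a8
  row 2: a1 b22 a3 a4 b25 a6 b27 a8
  row 3: a1 a2 a3 b34 a5 a6 a7 b38
Rows 1 and 2 agree on H; apply H→G and equate their G entries.
Rows 1 and 3 agree on G; apply G→FH and equate their FH entries.
Rows 1 and 3 agree on E; apply E→D and equate their D entries.
Rows 1 and 3 agree on DE; apply DE→B and equate their B entries.
No row becomes fully distinguished — the join is lossy.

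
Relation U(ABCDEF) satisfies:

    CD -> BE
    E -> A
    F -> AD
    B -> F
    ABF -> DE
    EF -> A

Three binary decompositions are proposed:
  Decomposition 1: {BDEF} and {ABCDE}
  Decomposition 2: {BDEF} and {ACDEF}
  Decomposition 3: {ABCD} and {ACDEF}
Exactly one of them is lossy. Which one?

Decomposition 2

Decomposition 1: common = {BDE}, closure = {ABDEF} → lossless.
Decomposition 2: common = {DEF}, closure = {ADEF} → lossy.
Decomposition 3: common = {ACD}, closure = {ABCDEF} → lossless.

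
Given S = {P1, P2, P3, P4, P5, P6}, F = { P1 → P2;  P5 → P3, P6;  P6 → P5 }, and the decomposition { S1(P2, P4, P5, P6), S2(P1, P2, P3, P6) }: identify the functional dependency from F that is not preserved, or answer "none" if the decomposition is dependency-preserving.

P1 → P2 lies within S2.
P5 → P3, P6: restricted closure across fragments reaches P3, P6.
P6 → P5 lies within S1.
Every dependency is enforceable on the fragments, so the decomposition is dependency-preserving.

none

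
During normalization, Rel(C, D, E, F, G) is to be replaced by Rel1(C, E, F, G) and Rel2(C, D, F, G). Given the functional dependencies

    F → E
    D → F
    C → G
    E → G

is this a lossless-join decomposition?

Yes

Common attributes: Rel1 ∩ Rel2 = {C, F, G}.
Closure of {C, F, G}: F → E applies, adding E. So (C, F, G)⁺ = {C, E, F, G}.
This closure contains every attribute of Rel1, so Rel1 ∩ Rel2 → Rel1. The join is lossless.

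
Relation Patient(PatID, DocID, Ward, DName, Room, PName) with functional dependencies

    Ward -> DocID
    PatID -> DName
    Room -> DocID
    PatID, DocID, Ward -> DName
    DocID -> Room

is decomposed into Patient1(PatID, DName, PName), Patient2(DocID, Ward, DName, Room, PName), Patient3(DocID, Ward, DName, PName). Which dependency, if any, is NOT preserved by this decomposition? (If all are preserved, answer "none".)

Ward → DocID lies within Patient2.
PatID → DName lies within Patient1.
Room → DocID lies within Patient2.
PatID, DocID, Ward → DName: restricted closure across fragments reaches DName.
DocID → Room lies within Patient2.
Every dependency is enforceable on the fragments, so the decomposition is dependency-preserving.

none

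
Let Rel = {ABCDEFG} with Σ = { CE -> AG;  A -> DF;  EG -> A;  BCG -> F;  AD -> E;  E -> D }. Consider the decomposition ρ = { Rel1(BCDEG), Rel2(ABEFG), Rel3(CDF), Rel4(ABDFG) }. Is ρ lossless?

Chase test. Columns are ABCDEFG; row i has aⱼ where attribute j ∈ Reli, else bᵢⱼ.
Initial tableau (one row per fragment):
  row 1: b11 a2 a3 a4 a5 b16 a7
  row 2: a1 a2 b23 b24 a5 a6 a7
  row 3: b31 b32 a3 a4 b35 a6 b37
  row 4: a1 a2 b43 a4 b45 a6 a7
Rows 2 and 4 agree on A; apply A→DF and equate their DF entries.
Rows 1 and 2 agree on EG; apply EG→A and equate their A entries.
Rows 1 and 4 agree on AD; apply AD→E and equate their E entries.
Rows 1 and 2 agree on A; apply A→DF and equate their DF entries.
Row 1 is now all distinguished symbols — the join is lossless.

Yes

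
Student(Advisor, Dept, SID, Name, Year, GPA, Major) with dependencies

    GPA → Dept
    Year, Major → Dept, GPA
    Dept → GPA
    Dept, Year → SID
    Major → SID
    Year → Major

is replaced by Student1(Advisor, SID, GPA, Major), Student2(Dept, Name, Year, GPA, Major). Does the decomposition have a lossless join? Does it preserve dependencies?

lossy but dependency-preserving

Lossless test: (GPA, Major)⁺ = {Dept, SID, GPA, Major}, which is a superkey of neither fragment — lossy.
Dependency preservation: Dept, Year → SID is not contained in any single fragment, but the restricted closure of its left-hand side across the fragments still reaches the right-hand side; the remaining FDs each lie inside some fragment. All dependencies are preserved.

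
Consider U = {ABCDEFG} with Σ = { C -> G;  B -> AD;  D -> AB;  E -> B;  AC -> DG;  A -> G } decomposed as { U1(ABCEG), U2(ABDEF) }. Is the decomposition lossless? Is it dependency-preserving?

lossy but dependency-preserving

Lossless test: (ABE)⁺ = {ABDEG}, which is a superkey of neither fragment — lossy.
Dependency preservation: AC → DG is not contained in any single fragment, but the restricted closure of its left-hand side across the fragments still reaches the right-hand side; the remaining FDs each lie inside some fragment. All dependencies are preserved.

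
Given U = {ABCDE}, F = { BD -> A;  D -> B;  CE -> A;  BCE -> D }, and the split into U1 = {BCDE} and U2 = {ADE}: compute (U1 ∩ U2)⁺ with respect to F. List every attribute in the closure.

ABDE

U1 ∩ U2 = {DE}.
D → B applies, adding B
BD → A applies, adding A
Closure: {ABDE}.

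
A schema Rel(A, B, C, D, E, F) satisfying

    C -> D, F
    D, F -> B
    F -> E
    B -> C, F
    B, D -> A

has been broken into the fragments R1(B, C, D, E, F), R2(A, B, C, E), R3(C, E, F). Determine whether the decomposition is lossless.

Yes

Chase test. Columns are A, B, C, D, E, F; row i has aⱼ where attribute j ∈ Ri, else bᵢⱼ.
Initial tableau (one row per fragment):
  row 1: b11 a2 a3 a4 a5 a6
  row 2: a1 a2 a3 b24 a5 b26
  row 3: b31 b32 a3 b34 a5 a6
Rows 1 and 2 agree on C; apply C→D, F and equate their D, F entries.
Rows 1 and 3 agree on C; apply C→D, F and equate their D, F entries.
Rows 1 and 3 agree on D, F; apply D, F→B and equate their B entries.
Rows 1 and 2 agree on B, D; apply B, D→A and equate their A entries.
Rows 1 and 3 agree on B, D; apply B, D→A and equate their A entries.
Row 1 is now all distinguished symbols — the join is lossless.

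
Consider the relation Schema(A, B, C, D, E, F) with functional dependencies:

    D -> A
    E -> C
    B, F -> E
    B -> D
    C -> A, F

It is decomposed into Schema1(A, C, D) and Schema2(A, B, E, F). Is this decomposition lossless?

No

Common attributes: Schema1 ∩ Schema2 = {A}.
No dependency enlarges {A}, so (A)⁺ = {A}.
The closure contains neither all of Schema1 = {A, C, D} nor all of Schema2 = {A, B, E, F}, so the common attributes are not a superkey of either fragment. The join is lossy.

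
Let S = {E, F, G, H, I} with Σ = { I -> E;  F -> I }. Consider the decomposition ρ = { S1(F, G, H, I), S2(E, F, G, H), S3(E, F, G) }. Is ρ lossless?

Yes

Chase test. Columns are E, F, G, H, I; row i has aⱼ where attribute j ∈ Si, else bᵢⱼ.
Initial tableau (one row per fragment):
  row 1: b11 a2 a3 a4 a5
  row 2: a1 a2 a3 a4 b25
  row 3: a1 a2 a3 b34 b35
Rows 1 and 2 agree on F; apply F→I and equate their I entries.
Rows 1 and 3 agree on F; apply F→I and equate their I entries.
Rows 1 and 2 agree on I; apply I→E and equate their E entries.
Row 1 is now all distinguished symbols — the join is lossless.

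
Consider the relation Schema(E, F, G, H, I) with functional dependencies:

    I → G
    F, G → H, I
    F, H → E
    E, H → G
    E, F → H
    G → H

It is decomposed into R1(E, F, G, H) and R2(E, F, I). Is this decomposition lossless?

Common attributes: R1 ∩ R2 = {E, F}.
Closure of {E, F}: E, F → H applies, adding H; E, H → G applies, adding G; F, G → H, I applies, adding I. So (E, F)⁺ = {E, F, G, H, I}.
This closure contains every attribute of R1, so R1 ∩ R2 → R1. The join is lossless.

Yes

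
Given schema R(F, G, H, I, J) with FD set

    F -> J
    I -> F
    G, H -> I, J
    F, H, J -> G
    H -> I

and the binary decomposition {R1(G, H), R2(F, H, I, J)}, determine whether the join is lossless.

Yes

Common attributes: R1 ∩ R2 = {H}.
Closure of {H}: H → I applies, adding I; I → F applies, adding F; F → J applies, adding J; F, H, J → G applies, adding G. So (H)⁺ = {F, G, H, I, J}.
This closure contains every attribute of R1, so R1 ∩ R2 → R1. The join is lossless.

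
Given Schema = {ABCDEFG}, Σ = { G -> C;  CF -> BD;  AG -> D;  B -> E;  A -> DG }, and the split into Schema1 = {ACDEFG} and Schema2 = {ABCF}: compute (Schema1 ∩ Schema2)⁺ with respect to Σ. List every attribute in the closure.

ABCDEFG

Schema1 ∩ Schema2 = {ACF}.
CF → BD applies, adding BD
B → E applies, adding E
A → DG applies, adding G
Closure: {ABCDEFG}.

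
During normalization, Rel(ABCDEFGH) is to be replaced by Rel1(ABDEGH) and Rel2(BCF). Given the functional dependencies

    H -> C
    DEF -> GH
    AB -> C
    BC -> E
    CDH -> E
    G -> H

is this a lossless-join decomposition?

No

Common attributes: Rel1 ∩ Rel2 = {B}.
No dependency enlarges {B}, so (B)⁺ = {B}.
The closure contains neither all of Rel1 = {ABDEGH} nor all of Rel2 = {BCF}, so the common attributes are not a superkey of either fragment. The join is lossy.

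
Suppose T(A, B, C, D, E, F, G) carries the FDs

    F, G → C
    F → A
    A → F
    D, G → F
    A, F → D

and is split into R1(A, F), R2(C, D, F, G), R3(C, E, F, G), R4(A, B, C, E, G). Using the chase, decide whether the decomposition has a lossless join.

Chase test. Columns are A, B, C, D, E, F, G; row i has aⱼ where attribute j ∈ Ri, else bᵢⱼ.
Initial tableau (one row per fragment):
  row 1: a1 b12 b13 b14 b15 a6 b17
  row 2: b21 b22 a3 a4 b25 a6 a7
  row 3: b31 b32 a3 b34 a5 a6 a7
  row 4: a1 a2 a3 b44 a5 b46 a7
Rows 1 and 2 agree on F; apply F→A and equate their A entries.
Rows 1 and 3 agree on F; apply F→A and equate their A entries.
Rows 1 and 4 agree on A; apply A→F and equate their F entries.
Rows 1 and 2 agree on A, F; apply A, F→D and equate their D entries.
Rows 1 and 3 agree on A, F; apply A, F→D and equate their D entries.
Rows 1 and 4 agree on A, F; apply A, F→D and equate their D entries.
Row 4 is now all distinguished symbols — the join is lossless.

Yes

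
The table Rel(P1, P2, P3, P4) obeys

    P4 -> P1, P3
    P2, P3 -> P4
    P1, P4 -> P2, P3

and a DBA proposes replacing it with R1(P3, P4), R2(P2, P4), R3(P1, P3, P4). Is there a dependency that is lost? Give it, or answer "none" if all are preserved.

P2, P3 -> P4

Check P2, P3 → P4: no single fragment contains all of {P2, P3, P4}, and the restricted closure of {P2, P3} across the fragments never reaches {P4}.
P4 → P1, P3 is preserved.
P1, P4 → P2, P3 is preserved.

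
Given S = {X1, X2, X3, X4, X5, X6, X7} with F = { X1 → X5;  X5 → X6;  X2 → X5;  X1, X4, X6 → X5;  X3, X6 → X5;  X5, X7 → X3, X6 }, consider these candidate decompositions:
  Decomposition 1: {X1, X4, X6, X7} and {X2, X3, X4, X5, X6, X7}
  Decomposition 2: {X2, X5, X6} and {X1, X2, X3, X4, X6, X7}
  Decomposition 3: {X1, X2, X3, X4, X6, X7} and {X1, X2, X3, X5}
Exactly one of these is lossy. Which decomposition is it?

Decomposition 1

Decomposition 1: common = {X4, X6, X7}, closure = {X4, X6, X7} → lossy.
Decomposition 2: common = {X2, X6}, closure = {X2, X5, X6} → lossless.
Decomposition 3: common = {X1, X2, X3}, closure = {X1, X2, X3, X5, X6} → lossless.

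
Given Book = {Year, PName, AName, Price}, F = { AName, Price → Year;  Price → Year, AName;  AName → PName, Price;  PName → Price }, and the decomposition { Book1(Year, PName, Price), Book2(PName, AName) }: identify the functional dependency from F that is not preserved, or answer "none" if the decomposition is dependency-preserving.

none

AName, Price → Year: restricted closure across fragments reaches Year.
Price → Year, AName: restricted closure across fragments reaches Year, AName.
AName → PName, Price: restricted closure across fragments reaches PName, Price.
PName → Price lies within Book1.
Every dependency is enforceable on the fragments, so the decomposition is dependency-preserving.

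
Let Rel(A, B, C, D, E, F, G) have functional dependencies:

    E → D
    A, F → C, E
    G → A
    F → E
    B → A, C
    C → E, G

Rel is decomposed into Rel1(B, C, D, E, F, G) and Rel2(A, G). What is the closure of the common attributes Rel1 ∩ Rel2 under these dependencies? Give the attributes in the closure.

Rel1 ∩ Rel2 = {G}.
G → A applies, adding A
Closure: {A, G}.

A, G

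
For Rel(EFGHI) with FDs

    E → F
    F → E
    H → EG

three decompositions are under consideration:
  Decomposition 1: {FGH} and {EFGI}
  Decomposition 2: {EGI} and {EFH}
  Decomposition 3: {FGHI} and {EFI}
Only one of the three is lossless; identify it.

Decomposition 1: common = {FG}, closure = {EFG} → lossy.
Decomposition 2: common = {E}, closure = {EF} → lossy.
Decomposition 3: common = {FI}, closure = {EFI} → lossless.

Decomposition 3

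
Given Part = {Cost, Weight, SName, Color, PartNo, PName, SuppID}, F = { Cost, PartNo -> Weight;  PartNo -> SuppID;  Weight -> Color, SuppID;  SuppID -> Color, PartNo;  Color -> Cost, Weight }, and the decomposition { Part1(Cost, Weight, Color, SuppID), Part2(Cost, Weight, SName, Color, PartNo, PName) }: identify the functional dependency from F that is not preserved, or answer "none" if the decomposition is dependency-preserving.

none

Cost, PartNo → Weight lies within Part2.
PartNo → SuppID: restricted closure across fragments reaches SuppID.
Weight → Color, SuppID lies within Part1.
SuppID → Color, PartNo: restricted closure across fragments reaches Color, PartNo.
Color → Cost, Weight lies within Part1.
Every dependency is enforceable on the fragments, so the decomposition is dependency-preserving.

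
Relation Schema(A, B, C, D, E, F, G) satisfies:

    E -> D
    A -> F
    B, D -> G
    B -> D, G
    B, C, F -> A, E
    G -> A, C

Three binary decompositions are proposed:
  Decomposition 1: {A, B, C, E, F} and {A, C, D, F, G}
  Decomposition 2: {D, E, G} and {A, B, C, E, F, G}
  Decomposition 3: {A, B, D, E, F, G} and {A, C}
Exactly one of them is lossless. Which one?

Decomposition 2

Decomposition 1: common = {A, C, F}, closure = {A, C, F} → lossy.
Decomposition 2: common = {E, G}, closure = {A, C, D, E, F, G} → lossless.
Decomposition 3: common = {A}, closure = {A, F} → lossy.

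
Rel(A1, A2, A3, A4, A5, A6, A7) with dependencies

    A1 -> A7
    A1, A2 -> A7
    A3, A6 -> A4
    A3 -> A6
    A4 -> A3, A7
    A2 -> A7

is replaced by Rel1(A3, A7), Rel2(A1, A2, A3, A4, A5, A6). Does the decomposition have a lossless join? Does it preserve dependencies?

Lossless test: (A3)⁺ = {A3, A4, A6, A7}, which contains all of one fragment — lossless.
Dependency preservation: the restricted closure of {A1} across the fragments never reaches {A7}, so A1 → A7 cannot be enforced without a join — not preserved.

lossless but not dependency-preserving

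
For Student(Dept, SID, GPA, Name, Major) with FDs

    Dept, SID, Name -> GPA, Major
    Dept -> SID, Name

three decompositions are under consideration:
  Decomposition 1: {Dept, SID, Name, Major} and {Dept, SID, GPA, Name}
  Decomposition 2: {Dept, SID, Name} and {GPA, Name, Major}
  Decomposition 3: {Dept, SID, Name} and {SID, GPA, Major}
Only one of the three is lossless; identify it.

Decomposition 1

Decomposition 1: common = {Dept, SID, Name}, closure = {Dept, SID, GPA, Name, Major} → lossless.
Decomposition 2: common = {Name}, closure = {Name} → lossy.
Decomposition 3: common = {SID}, closure = {SID} → lossy.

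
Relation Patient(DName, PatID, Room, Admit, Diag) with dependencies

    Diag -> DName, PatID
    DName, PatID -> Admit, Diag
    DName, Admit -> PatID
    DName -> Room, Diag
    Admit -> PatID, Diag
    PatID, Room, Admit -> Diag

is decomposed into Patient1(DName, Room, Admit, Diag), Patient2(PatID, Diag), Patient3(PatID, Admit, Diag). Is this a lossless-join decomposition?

Chase test. Columns are DName, PatID, Room, Admit, Diag; row i has aⱼ where attribute j ∈ Patienti, else bᵢⱼ.
Initial tableau (one row per fragment):
  row 1: a1 b12 a3 a4 a5
  row 2: b21 a2 b23 b24 a5
  row 3: b31 a2 b33 a4 a5
Rows 1 and 2 agree on Diag; apply Diag→DName, PatID and equate their DName, PatID entries.
Rows 1 and 3 agree on Diag; apply Diag→DName, PatID and equate their DName, PatID entries.
Rows 1 and 2 agree on DName, PatID; apply DName, PatID→Admit, Diag and equate their Admit, Diag entries.
Rows 1 and 2 agree on DName; apply DName→Room, Diag and equate their Room, Diag entries.
Rows 1 and 3 agree on DName; apply DName→Room, Diag and equate their Room, Diag entries.
Row 1 is now all distinguished symbols — the join is lossless.

Yes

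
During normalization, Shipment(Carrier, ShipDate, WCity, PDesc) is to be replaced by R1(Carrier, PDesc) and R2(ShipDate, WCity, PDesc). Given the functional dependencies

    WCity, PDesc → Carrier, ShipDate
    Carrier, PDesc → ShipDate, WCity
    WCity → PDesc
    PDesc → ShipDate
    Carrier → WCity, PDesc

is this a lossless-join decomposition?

No

Common attributes: R1 ∩ R2 = {PDesc}.
Closure of {PDesc}: PDesc → ShipDate applies, adding ShipDate. So (PDesc)⁺ = {ShipDate, PDesc}.
The closure contains neither all of R1 = {Carrier, PDesc} nor all of R2 = {ShipDate, WCity, PDesc}, so the common attributes are not a superkey of either fragment. The join is lossy.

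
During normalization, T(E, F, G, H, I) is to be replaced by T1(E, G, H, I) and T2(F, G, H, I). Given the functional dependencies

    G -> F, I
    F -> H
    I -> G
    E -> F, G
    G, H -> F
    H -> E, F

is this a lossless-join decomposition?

Common attributes: T1 ∩ T2 = {G, H, I}.
Closure of {G, H, I}: G → F, I applies, adding F; H → E, F applies, adding E. So (G, H, I)⁺ = {E, F, G, H, I}.
This closure contains every attribute of T1, so T1 ∩ T2 → T1. The join is lossless.

Yes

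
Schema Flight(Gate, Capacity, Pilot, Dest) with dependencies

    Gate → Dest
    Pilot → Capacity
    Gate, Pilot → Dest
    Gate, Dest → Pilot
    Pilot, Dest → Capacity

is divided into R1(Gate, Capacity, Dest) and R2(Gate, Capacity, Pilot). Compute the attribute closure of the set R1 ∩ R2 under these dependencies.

Gate, Capacity, Pilot, Dest

R1 ∩ R2 = {Gate, Capacity}.
Gate → Dest applies, adding Dest
Gate, Dest → Pilot applies, adding Pilot
Closure: {Gate, Capacity, Pilot, Dest}.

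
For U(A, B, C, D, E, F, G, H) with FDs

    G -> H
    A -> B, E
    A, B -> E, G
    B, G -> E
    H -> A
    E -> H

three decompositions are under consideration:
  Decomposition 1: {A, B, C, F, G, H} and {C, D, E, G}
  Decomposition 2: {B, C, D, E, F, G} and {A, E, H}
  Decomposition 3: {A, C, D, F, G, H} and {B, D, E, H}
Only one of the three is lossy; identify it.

Decomposition 1

Decomposition 1: common = {C, G}, closure = {A, B, C, E, G, H} → lossy.
Decomposition 2: common = {E}, closure = {A, B, E, G, H} → lossless.
Decomposition 3: common = {D, H}, closure = {A, B, D, E, G, H} → lossless.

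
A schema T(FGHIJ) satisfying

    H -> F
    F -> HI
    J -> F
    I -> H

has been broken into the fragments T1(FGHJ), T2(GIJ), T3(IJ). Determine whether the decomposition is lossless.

Chase test. Columns are FGHIJ; row i has aⱼ where attribute j ∈ Ti, else bᵢⱼ.
Initial tableau (one row per fragment):
  row 1: a1 a2 a3 b14 a5
  row 2: b21 a2 b23 a4 a5
  row 3: b31 b32 b33 a4 a5
Rows 1 and 2 agree on J; apply J→F and equate their F entries.
Rows 1 and 3 agree on J; apply J→F and equate their F entries.
Rows 2 and 3 agree on I; apply I→H and equate their H entries.
Rows 1 and 2 agree on F; apply F→HI and equate their HI entries.
Row 1 is now all distinguished symbols — the join is lossless.

Yes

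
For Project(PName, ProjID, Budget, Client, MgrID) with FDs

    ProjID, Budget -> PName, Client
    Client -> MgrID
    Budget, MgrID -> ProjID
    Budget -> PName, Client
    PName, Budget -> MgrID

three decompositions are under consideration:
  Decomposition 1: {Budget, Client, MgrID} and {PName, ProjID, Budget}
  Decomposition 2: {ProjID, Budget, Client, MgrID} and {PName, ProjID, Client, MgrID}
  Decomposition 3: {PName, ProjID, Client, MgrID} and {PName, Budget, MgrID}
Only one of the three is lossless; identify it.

Decomposition 1: common = {Budget}, closure = {PName, ProjID, Budget, Client, MgrID} → lossless.
Decomposition 2: common = {ProjID, Client, MgrID}, closure = {ProjID, Client, MgrID} → lossy.
Decomposition 3: common = {PName, MgrID}, closure = {PName, MgrID} → lossy.

Decomposition 1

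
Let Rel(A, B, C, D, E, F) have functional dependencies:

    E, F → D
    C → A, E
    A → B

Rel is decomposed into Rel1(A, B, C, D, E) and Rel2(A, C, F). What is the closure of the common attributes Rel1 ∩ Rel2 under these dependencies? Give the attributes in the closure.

A, B, C, E

Rel1 ∩ Rel2 = {A, C}.
C → A, E applies, adding E
A → B applies, adding B
Closure: {A, B, C, E}.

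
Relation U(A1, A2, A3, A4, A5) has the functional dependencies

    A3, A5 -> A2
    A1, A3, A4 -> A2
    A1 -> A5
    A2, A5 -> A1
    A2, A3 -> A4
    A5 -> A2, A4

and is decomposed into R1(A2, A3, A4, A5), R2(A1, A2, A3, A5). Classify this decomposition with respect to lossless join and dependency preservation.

Lossless test: (A2, A3, A5)⁺ = {A1, A2, A3, A4, A5}, which contains all of one fragment — lossless.
Dependency preservation: A1, A3, A4 → A2 is not contained in any single fragment, but the restricted closure of its left-hand side across the fragments still reaches the right-hand side; the remaining FDs each lie inside some fragment. All dependencies are preserved.

lossless and dependency-preserving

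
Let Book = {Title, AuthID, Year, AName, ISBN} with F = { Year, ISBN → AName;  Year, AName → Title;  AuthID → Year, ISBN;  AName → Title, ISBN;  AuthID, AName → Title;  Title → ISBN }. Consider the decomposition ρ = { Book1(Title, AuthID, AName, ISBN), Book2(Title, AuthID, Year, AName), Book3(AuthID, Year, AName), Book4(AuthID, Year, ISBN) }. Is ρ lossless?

Yes

Chase test. Columns are Title, AuthID, Year, AName, ISBN; row i has aⱼ where attribute j ∈ Booki, else bᵢⱼ.
Initial tableau (one row per fragment):
  row 1: a1 a2 b13 a4 a5
  row 2: a1 a2 a3 a4 b25
  row 3: b31 a2 a3 a4 b35
  row 4: b41 a2 a3 b44 a5
Rows 2 and 3 agree on Year, AName; apply Year, AName→Title and equate their Title entries.
Rows 1 and 2 agree on AuthID; apply AuthID→Year, ISBN and equate their Year, ISBN entries.
Rows 1 and 3 agree on AuthID; apply AuthID→Year, ISBN and equate their Year, ISBN entries.
Rows 1 and 4 agree on Year, ISBN; apply Year, ISBN→AName and equate their AName entries.
Rows 1 and 4 agree on Year, AName; apply Year, AName→Title and equate their Title entries.
Row 1 is now all distinguished symbols — the join is lossless.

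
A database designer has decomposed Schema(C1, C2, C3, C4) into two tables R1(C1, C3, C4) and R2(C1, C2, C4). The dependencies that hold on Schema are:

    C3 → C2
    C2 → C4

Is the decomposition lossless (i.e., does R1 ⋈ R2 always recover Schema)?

No

Common attributes: R1 ∩ R2 = {C1, C4}.
No dependency enlarges {C1, C4}, so (C1, C4)⁺ = {C1, C4}.
The closure contains neither all of R1 = {C1, C3, C4} nor all of R2 = {C1, C2, C4}, so the common attributes are not a superkey of either fragment. The join is lossy.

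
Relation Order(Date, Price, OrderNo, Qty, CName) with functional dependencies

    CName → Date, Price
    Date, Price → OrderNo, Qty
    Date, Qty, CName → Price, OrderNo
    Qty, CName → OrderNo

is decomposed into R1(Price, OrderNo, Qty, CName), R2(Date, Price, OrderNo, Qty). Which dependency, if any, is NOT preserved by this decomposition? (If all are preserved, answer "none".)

Check CName → Date, Price: no single fragment contains all of {Date, Price, CName}, and the restricted closure of {CName} across the fragments never reaches {Date, Price}.
Date, Price → OrderNo, Qty is preserved.
Date, Qty, CName → Price, OrderNo is preserved.
Qty, CName → OrderNo is preserved.

CName → Date, Price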